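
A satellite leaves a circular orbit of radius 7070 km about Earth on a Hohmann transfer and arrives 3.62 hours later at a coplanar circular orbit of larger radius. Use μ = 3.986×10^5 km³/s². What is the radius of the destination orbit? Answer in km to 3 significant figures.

Transfer time t = 3.62 hours = 13032 s, and t = π√(a_t³/μ).
So a_t = (μ t²/π²)^(1/3) = (3.986×10^5 × (13032)² / π²)^(1/3) = 19000 km.
Since a_t = (r₁ + r₂)/2, r₂ = 2a_t − r₁ = 2×19000 − 7070 = 30930 km.

r₂ = 30900 km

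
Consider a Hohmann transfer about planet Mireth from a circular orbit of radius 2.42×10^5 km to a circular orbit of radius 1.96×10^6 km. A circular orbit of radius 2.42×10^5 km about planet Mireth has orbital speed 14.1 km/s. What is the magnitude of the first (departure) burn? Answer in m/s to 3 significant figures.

Δv₁ = 4710 m/s

From the circular-orbit relation v² = μ/r at r = 2.42×10^5 km: μ = v²r = (14.1)² × 2.42×10^5 = 4.81120×10^7 km³/s².
Semi-major axis of the transfer orbit: a_t = (2.420×10^5 + 1.960×10^6)/2 = 1.101×10^6 km.
On the circular orbit at r = 2.420×10^5 km, v_c = √(μ/r) = 14.100 km/s.
Vis-viva on the transfer ellipse at r = 2.420×10^5 km gives v_t = √[μ(2/r − 1/a_t)] = 18.813 km/s.
Δv₁ = |v_t − v_c| = |18.813 − 14.100| = 4.713 km/s.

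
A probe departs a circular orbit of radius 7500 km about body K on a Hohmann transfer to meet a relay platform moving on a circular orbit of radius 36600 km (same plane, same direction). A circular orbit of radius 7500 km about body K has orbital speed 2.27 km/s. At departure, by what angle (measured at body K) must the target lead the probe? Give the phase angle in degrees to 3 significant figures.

From the circular-orbit relation v² = μ/r at r = 7500 km: μ = v²r = (2.27)² × 7500 = 38646.8 km³/s².
Semi-major axis of the transfer orbit: a_t = (7500 + 36600)/2 = 22050 km.
The half-period of the transfer ellipse is t = π√(a_t³/μ) = 52320 s.
Target angular speed ω₂ = √(μ/r₂³) = 2.808×10^-5 rad/s.
Angle swept by the target during transfer: ω₂·t = 1.469 rad = 84.17°.
The probe traverses 180° on the transfer ellipse, so the target must lead by 180° − 84.17° = 95.8°.

φ = 95.8°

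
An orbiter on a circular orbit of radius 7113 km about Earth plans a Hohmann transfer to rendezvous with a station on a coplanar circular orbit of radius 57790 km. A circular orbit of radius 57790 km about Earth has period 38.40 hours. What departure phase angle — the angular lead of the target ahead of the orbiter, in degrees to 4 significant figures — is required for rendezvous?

φ = 104.3°

From Kepler's third law T² = 4π²r³/μ at r = 57790 km, T = 38.40 hours = 38.40 × 3600 s = 1.3824×10^5 s: μ = 4π²r³/T² = 3.98704×10^5 km³/s².
The Hohmann ellipse has a_t = (r₁ + r₂)/2 = 32451.5 km.
Transfer time t = π√(a_t³/μ) = 29085.5 s.
The target's mean motion on its circular orbit is ω₂ = √(μ/r₂³) = 4.54513×10^-5 rad/s.
Angle swept by the target during transfer: ω₂·t = 1.32197 rad = 75.74°.
Arrival is 180° from departure on the ellipse, so φ = 180° − 75.74° = 104.3°.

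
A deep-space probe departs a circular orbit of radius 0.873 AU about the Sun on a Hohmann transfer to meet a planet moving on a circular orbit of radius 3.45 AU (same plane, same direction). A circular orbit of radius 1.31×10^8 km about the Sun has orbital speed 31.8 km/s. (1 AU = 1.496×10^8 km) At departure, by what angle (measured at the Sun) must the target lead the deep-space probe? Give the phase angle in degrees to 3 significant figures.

φ = 90.7°

From the circular-orbit relation v² = μ/r at r = 1.31×10^8 km: μ = v²r = (31.8)² × 1.31×10^8 = 1.32472×10^11 km³/s².
In km: r₁ = 0.873 × 1.496×10^8 = 1.306008×10^8 km; r₂ = 3.45 × 1.496×10^8 = 5.1612×10^8 km.
The Hohmann ellipse has a_t = (r₁ + r₂)/2 = 3.233604×10^8 km.
The half-period of the transfer ellipse is t = π√(a_t³/μ) = 5.0190×10^7 s.
Target angular speed ω₂ = √(μ/r₂³) = 3.1041×10^-8 rad/s.
Angle swept by the target during transfer: ω₂·t = 1.55795 rad = 89.26°.
Arrival is 180° from departure on the ellipse, so φ = 180° − 89.26° = 90.7°.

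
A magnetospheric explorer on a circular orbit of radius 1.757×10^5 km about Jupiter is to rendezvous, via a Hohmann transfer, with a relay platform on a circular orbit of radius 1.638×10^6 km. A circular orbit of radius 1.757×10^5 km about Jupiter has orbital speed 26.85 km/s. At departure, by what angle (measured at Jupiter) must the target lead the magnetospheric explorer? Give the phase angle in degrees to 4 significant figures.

φ = 105.9°

From the circular-orbit relation v² = μ/r at r = 1.757×10^5 km: μ = v²r = (26.85)² × 1.757×10^5 = 1.26666×10^8 km³/s².
Semi-major axis of the transfer orbit: a_t = (1.757×10^5 + 1.638×10^6)/2 = 9.0685×10^5 km.
The half-period of the transfer ellipse is t = π√(a_t³/μ) = 2.41059×10^5 s.
Target angular speed ω₂ = √(μ/r₂³) = 5.36858×10^-6 rad/s.
Angle swept by the target during transfer: ω₂·t = 1.29414 rad = 74.149°.
The magnetospheric explorer traverses 180° on the transfer ellipse, so the target must lead by 180° − 74.149° = 105.9°.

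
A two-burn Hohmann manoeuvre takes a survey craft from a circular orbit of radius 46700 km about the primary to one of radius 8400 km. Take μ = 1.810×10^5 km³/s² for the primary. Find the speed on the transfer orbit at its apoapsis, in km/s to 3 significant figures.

The Hohmann ellipse has a_t = (r₁ + r₂)/2 = 27550 km.
The apoapsis of the transfer ellipse is at r = 46700 km.
From the vis-viva equation, v = √[μ(2/r − 1/a_t)] = 1.087 km/s.

v = 1.09 km/s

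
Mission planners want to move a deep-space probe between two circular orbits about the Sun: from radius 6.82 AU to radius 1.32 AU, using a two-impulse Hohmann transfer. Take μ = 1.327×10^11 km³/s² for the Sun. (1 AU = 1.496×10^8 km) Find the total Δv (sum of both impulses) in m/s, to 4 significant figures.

Δv = 12540 m/s

In km: r₁ = 6.82 × 1.496×10^8 = 1.020272×10^9 km; r₂ = 1.32 × 1.496×10^8 = 1.97472×10^8 km.
Transfer-ellipse semi-major axis a_t = (r₁ + r₂)/2 = (1.020272×10^9 + 1.97472×10^8)/2 = 6.08872×10^8 km.
At r₁ the circular-orbit speed is v₁ = √(μ/r₁) = 11.405 km/s.
Transfer-orbit speed at r₁ (v² = μ(2/r − 1/a)): v_a = √[μ(2/r₁ − 1/a_t)] = 6.4948 km/s.
First burn Δv₁ = |v_a − v₁| = 4.910 km/s.
At r₂, v₂ = √(μ/r₂) = 25.923 km/s.
Transfer-orbit speed at r₂: v_p = √[μ(2/r₂ − 1/a_t)] = 33.557 km/s.
Second burn Δv₂ = |v₂ − v_p| = 7.634 km/s.
Total Δv = Δv₁ + Δv₂ = 12.54 km/s.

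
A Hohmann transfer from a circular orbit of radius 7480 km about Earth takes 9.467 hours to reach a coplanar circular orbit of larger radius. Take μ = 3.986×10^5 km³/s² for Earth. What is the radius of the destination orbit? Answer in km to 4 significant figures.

r₂ = 64650 km

Transfer time t = 9.467 hours = 34081.2 s, and t = π√(a_t³/μ).
So a_t = (μ t²/π²)^(1/3) = (3.986×10^5 × (34081.2)² / π²)^(1/3) = 36065 km.
Since a_t = (r₁ + r₂)/2, r₂ = 2a_t − r₁ = 2×36065 − 7480 = 64650 km.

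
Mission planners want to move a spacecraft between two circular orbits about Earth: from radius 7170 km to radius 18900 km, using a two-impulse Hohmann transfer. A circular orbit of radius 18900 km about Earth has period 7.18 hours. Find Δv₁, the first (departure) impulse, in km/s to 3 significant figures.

Δv₁ = 1.52 km/s

From Kepler's third law T² = 4π²r³/μ at r = 18900 km, T = 7.18 hours = 7.18 × 3600 s = 25848 s: μ = 4π²r³/T² = 3.98925×10^5 km³/s².
The Hohmann ellipse has a_t = (r₁ + r₂)/2 = 13035 km.
Circular speed at r = 7170 km: v_c = √(μ/r) = 7.459 km/s.
Transfer-orbit speed at the same r (vis-viva, a = a_t): v_t = √[μ(2/r − 1/a_t)] = 8.982 km/s.
Δv₁ = |v_t − v_c| = |8.982 − 7.459| = 1.523 km/s.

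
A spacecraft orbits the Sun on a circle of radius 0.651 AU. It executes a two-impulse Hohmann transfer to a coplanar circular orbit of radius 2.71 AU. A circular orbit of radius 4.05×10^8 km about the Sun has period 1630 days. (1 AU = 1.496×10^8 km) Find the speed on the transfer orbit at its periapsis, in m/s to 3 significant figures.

From Kepler's third law T² = 4π²r³/μ at r = 4.05×10^8 km, T = 1630 days = 1630 × 86400 s = 1.40832×10^8 s: μ = 4π²r³/T² = 1.32228×10^11 km³/s².
In km: r₁ = 0.651 × 1.496×10^8 = 9.73896×10^7 km; r₂ = 2.71 × 1.496×10^8 = 4.05416×10^8 km.
Semi-major axis of the transfer orbit: a_t = (9.73896×10^7 + 4.05416×10^8)/2 = 2.514028×10^8 km.
The periapsis of the transfer ellipse is at r = 9.73896×10^7 km.
From the vis-viva equation, v = √[μ(2/r − 1/a_t)] = 46.79 km/s.

v = 46800 m/s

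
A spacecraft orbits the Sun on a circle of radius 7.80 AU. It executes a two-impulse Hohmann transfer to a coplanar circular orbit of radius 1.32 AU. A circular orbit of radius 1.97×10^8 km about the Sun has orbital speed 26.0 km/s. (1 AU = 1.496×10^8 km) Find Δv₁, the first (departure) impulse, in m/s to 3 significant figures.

From the circular-orbit relation v² = μ/r at r = 1.97×10^8 km: μ = v²r = (26.0)² × 1.97×10^8 = 1.33172×10^11 km³/s².
In km: r₁ = 7.80 × 1.496×10^8 = 1.16688×10^9 km; r₂ = 1.32 × 1.496×10^8 = 1.97472×10^8 km.
Transfer-ellipse semi-major axis a_t = (r₁ + r₂)/2 = (1.16688×10^9 + 1.97472×10^8)/2 = 6.82176×10^8 km.
Circular speed at r = 1.16688×10^9 km: v_c = √(μ/r) = 10.683 km/s.
Vis-viva on the transfer ellipse at r = 1.16688×10^9 km gives v_t = √[μ(2/r − 1/a_t)] = 5.7478 km/s.
Δv₁ = |v_t − v_c| = |5.7478 − 10.683| = 4.935 km/s.

Δv₁ = 4940 m/s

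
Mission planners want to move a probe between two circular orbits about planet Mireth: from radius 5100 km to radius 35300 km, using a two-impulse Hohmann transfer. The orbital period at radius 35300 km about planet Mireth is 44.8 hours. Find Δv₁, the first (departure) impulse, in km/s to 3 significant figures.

Δv₁ = 1.16 km/s

From Kepler's third law T² = 4π²r³/μ at r = 35300 km, T = 44.8 hours = 44.8 × 3600 s = 1.6128×10^5 s: μ = 4π²r³/T² = 66761.0 km³/s².
The Hohmann ellipse has a_t = (r₁ + r₂)/2 = 20200 km.
On the circular orbit at r = 5100 km, v_c = √(μ/r) = 3.618 km/s.
Vis-viva on the transfer ellipse at r = 5100 km gives v_t = √[μ(2/r − 1/a_t)] = 4.783 km/s.
Δv₁ = |v_t − v_c| = |4.783 − 3.618| = 1.165 km/s.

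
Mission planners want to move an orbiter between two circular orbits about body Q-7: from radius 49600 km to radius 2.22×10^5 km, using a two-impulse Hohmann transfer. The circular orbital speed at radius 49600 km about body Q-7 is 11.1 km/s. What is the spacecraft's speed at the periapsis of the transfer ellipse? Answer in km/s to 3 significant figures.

From the circular-orbit relation v² = μ/r at r = 49600 km: μ = v²r = (11.1)² × 49600 = 6.11122×10^6 km³/s².
Semi-major axis of the transfer orbit: a_t = (49600 + 2.220×10^5)/2 = 1.358×10^5 km.
The periapsis of the transfer ellipse is at r = 49600 km.
Vis-viva: v = √[μ(2/r − 1/a_t)] = √[6.11122×10^6 × (2/49600 − 1/1.358×10^5)] = 14.19 km/s.

v = 14.2 km/s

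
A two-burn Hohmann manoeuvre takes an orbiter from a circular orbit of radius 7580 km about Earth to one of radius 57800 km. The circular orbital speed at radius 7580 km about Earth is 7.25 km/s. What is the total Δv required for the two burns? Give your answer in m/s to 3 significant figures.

From the circular-orbit relation v² = μ/r at r = 7580 km: μ = v²r = (7.25)² × 7580 = 3.98424×10^5 km³/s².
The Hohmann ellipse has a_t = (r₁ + r₂)/2 = 32690 km.
Circular speed at r₁: v₁ = √(μ/r₁) = √(3.98424×10^5/7580) = 7.2500 km/s.
Transfer-orbit speed at r₁ (v² = μ(2/r − 1/a)): v_p = √[μ(2/r₁ − 1/a_t)] = 9.6404 km/s.
First burn Δv₁ = |v_p − v₁| = 2.3904 km/s.
At r₂, v₂ = √(μ/r₂) = 2.6255 km/s.
Transfer-orbit speed at r₂: v_a = √[μ(2/r₂ − 1/a_t)] = 1.2643 km/s.
Second burn Δv₂ = |v₂ − v_a| = 1.3612 km/s.
Total Δv = Δv₁ + Δv₂ = 3.752 km/s.

Δv = 3750 m/s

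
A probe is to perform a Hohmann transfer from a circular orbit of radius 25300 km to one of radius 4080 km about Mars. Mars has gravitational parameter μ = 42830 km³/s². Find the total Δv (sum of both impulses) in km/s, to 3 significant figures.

Transfer-ellipse semi-major axis a_t = (r₁ + r₂)/2 = (25300 + 4080)/2 = 14690 km.
Circular speed at r₁: v₁ = √(μ/r₁) = √(42830/25300) = 1.3011 km/s.
Transfer-orbit speed at r₁ (vis-viva): v_a = √[μ(2/r₁ − 1/a_t)] = 0.68570 km/s.
First burn Δv₁ = |v_a − v₁| = 0.6154 km/s.
At r₂, v₂ = √(μ/r₂) = 3.240 km/s.
Transfer-orbit speed at r₂: v_p = √[μ(2/r₂ − 1/a_t)] = 4.252 km/s.
Second burn Δv₂ = |v₂ − v_p| = 1.012 km/s.
Δv = Δv₁ + Δv₂ = 0.6154 + 1.012 = 1.627 km/s.

Δv = 1.63 km/s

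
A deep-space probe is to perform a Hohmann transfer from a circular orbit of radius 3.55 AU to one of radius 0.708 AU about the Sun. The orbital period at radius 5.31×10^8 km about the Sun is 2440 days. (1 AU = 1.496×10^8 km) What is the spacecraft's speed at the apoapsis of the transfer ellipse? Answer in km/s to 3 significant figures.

v = 9.13 km/s

From Kepler's third law T² = 4π²r³/μ at r = 5.31×10^8 km, T = 2440 days = 2440 × 86400 s = 2.10816×10^8 s: μ = 4π²r³/T² = 1.32995×10^11 km³/s².
In km: r₁ = 3.55 × 1.496×10^8 = 5.3108×10^8 km; r₂ = 0.708 × 1.496×10^8 = 1.059168×10^8 km.
Transfer-ellipse semi-major axis a_t = (r₁ + r₂)/2 = (5.3108×10^8 + 1.059168×10^8)/2 = 3.184984×10^8 km.
The apoapsis of the transfer ellipse is at r = 5.3108×10^8 km.
From the vis-viva equation, v = √[μ(2/r − 1/a_t)] = 9.126 km/s.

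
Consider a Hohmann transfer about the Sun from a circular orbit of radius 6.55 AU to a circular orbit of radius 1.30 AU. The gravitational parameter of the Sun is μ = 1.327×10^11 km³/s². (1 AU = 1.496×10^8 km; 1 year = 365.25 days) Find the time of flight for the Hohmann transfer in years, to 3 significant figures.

t = 3.89 years

In km: r₁ = 6.55 × 1.496×10^8 = 9.7988×10^8 km; r₂ = 1.30 × 1.496×10^8 = 1.9448×10^8 km.
Transfer-ellipse semi-major axis a_t = (r₁ + r₂)/2 = (9.7988×10^8 + 1.9448×10^8)/2 = 5.8718×10^8 km.
Half the transfer-orbit period gives t = π√(a_t³/μ) = 1.227×10^8 s.
Converting: 1.227×10^8 s ÷ 3.15576×10^7 s/year (365.25 × 86400) = 3.89 years.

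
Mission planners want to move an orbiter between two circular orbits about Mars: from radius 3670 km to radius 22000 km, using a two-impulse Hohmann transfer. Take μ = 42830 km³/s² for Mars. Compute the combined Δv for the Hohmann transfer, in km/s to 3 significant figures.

Semi-major axis of the transfer orbit: a_t = (3670 + 22000)/2 = 12835 km.
At r₁ the circular-orbit speed is v₁ = √(μ/r₁) = 3.41618 km/s.
Transfer-orbit speed at r₁ (v² = μ(2/r − 1/a)): v_p = √[μ(2/r₁ − 1/a_t)] = 4.47254 km/s.
First burn Δv₁ = |v_p − v₁| = 1.0564 km/s.
Circular speed at r₂: v₂ = √(μ/r₂) = 1.39528 km/s.
Transfer-orbit speed at r₂: v_a = √[μ(2/r₂ − 1/a_t)] = 0.746101 km/s.
Second burn Δv₂ = |v₂ − v_a| = 0.64918 km/s.
Total Δv = Δv₁ + Δv₂ = 1.706 km/s.

Δv = 1.71 km/s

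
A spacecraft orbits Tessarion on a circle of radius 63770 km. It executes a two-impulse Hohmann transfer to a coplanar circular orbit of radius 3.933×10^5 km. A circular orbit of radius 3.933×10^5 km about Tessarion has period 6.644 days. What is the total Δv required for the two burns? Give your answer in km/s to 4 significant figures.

From Kepler's third law T² = 4π²r³/μ at r = 3.933×10^5 km, T = 6.644 days = 6.644 × 86400 s = 5.740416×10^5 s: μ = 4π²r³/T² = 7.28861×10^6 km³/s².
The Hohmann ellipse has a_t = (r₁ + r₂)/2 = 2.28535×10^5 km.
At r₁ the circular-orbit speed is v₁ = √(μ/r₁) = 10.691 km/s.
Transfer-orbit speed at r₁ (vis-viva): v_p = √[μ(2/r₁ − 1/a_t)] = 14.025 km/s.
First burn Δv₁ = |v_p − v₁| = 3.334 km/s.
Circular speed at r₂: v₂ = √(μ/r₂) = 4.305 km/s.
Transfer-orbit speed at r₂: v_a = √[μ(2/r₂ − 1/a_t)] = 2.274 km/s.
Second burn Δv₂ = |v₂ − v_a| = 2.031 km/s.
Δv = Δv₁ + Δv₂ = 3.334 + 2.031 = 5.365 km/s.

Δv = 5.365 km/s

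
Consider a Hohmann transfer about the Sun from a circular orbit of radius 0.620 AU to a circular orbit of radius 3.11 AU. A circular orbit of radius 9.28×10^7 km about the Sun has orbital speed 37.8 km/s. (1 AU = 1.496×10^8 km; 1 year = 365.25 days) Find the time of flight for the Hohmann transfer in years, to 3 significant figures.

t = 1.27 years

From the circular-orbit relation v² = μ/r at r = 9.28×10^7 km: μ = v²r = (37.8)² × 9.28×10^7 = 1.32596×10^11 km³/s².
In km: r₁ = 0.620 × 1.496×10^8 = 9.2752×10^7 km; r₂ = 3.11 × 1.496×10^8 = 4.65256×10^8 km.
Transfer-ellipse semi-major axis a_t = (r₁ + r₂)/2 = (9.2752×10^7 + 4.65256×10^8)/2 = 2.79004×10^8 km.
Half the transfer-orbit period gives t = π√(a_t³/μ) = 4.021×10^7 s.
Converting: 4.021×10^7 s ÷ 3.15576×10^7 s/year (365.25 × 86400) = 1.27 years.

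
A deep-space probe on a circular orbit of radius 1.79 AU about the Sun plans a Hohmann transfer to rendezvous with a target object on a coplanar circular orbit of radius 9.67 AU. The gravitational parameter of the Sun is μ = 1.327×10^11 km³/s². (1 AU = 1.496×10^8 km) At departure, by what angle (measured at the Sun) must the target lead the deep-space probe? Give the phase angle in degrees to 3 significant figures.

In km: r₁ = 1.79 × 1.496×10^8 = 2.67784×10^8 km; r₂ = 9.67 × 1.496×10^8 = 1.446632×10^9 km.
Semi-major axis of the transfer orbit: a_t = (2.67784×10^8 + 1.446632×10^9)/2 = 8.57208×10^8 km.
Transfer time t = π√(a_t³/μ) = 2.164×10^8 s.
The target's mean motion on its circular orbit is ω₂ = √(μ/r₂³) = 6.621×10^-9 rad/s.
Angle swept by the target during transfer: ω₂·t = 1.433 rad = 82.10°.
Arrival is 180° from departure on the ellipse, so φ = 180° − 82.10° = 97.9°.

φ = 97.9°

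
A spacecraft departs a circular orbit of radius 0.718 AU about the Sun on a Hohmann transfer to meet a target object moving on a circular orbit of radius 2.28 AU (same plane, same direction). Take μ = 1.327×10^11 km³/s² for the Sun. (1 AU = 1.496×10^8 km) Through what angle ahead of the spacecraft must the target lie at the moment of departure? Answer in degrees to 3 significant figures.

φ = 84.0°

In km: r₁ = 0.718 × 1.496×10^8 = 1.074128×10^8 km; r₂ = 2.28 × 1.496×10^8 = 3.41088×10^8 km.
Transfer-ellipse semi-major axis a_t = (r₁ + r₂)/2 = (1.074128×10^8 + 3.41088×10^8)/2 = 2.242504×10^8 km.
The half-period of the transfer ellipse is t = π√(a_t³/μ) = 2.896×10^7 s.
The target's mean motion on its circular orbit is ω₂ = √(μ/r₂³) = 5.783×10^-8 rad/s.
Angle swept by the target during transfer: ω₂·t = 1.6748 rad = 95.96°.
Arrival is 180° from departure on the ellipse, so φ = 180° − 95.96° = 84.0°.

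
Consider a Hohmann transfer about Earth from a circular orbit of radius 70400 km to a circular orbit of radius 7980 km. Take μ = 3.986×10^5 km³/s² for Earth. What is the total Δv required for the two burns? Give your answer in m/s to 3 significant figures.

Δv = 3710 m/s

Transfer-ellipse semi-major axis a_t = (r₁ + r₂)/2 = (70400 + 7980)/2 = 39190 km.
Circular speed at r₁: v₁ = √(μ/r₁) = √(3.986×10^5/70400) = 2.3795 km/s.
On the transfer ellipse at r₁, v² = μ(2/r − 1/a) gives v_a = √[μ(2/r₁ − 1/a_t)] = 1.0737 km/s.
First burn Δv₁ = |v_a − v₁| = 1.306 km/s.
Circular speed at r₂: v₂ = √(μ/r₂) = 7.068 km/s.
Transfer-orbit speed at r₂: v_p = √[μ(2/r₂ − 1/a_t)] = 9.473 km/s.
Second burn Δv₂ = |v₂ − v_p| = 2.405 km/s.
Δv = Δv₁ + Δv₂ = 1.306 + 2.405 = 3.711 km/s.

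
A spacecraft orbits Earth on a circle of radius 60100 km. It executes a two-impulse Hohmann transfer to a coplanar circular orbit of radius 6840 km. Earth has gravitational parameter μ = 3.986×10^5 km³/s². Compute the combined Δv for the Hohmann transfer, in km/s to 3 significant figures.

Transfer-ellipse semi-major axis a_t = (r₁ + r₂)/2 = (60100 + 6840)/2 = 33470 km.
Circular speed at r₁: v₁ = √(μ/r₁) = √(3.986×10^5/60100) = 2.575 km/s.
On the transfer ellipse at r₁, v² = μ(2/r − 1/a) gives v_a = √[μ(2/r₁ − 1/a_t)] = 1.164 km/s.
First burn Δv₁ = |v_a − v₁| = 1.411 km/s.
Circular speed at r₂: v₂ = √(μ/r₂) = 7.634 km/s.
Transfer-orbit speed at r₂: v_p = √[μ(2/r₂ − 1/a_t)] = 10.23 km/s.
Second burn Δv₂ = |v₂ − v_p| = 2.596 km/s.
Δv = Δv₁ + Δv₂ = 1.411 + 2.596 = 4.007 km/s.

Δv = 4.01 km/s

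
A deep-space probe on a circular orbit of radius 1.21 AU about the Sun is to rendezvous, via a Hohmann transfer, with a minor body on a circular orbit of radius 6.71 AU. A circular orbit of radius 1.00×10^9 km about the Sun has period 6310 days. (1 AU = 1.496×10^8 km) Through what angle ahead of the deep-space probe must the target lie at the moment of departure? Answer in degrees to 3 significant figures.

From Kepler's third law T² = 4π²r³/μ at r = 1.00×10^9 km, T = 6310 days = 6310 × 86400 s = 5.45184×10^8 s: μ = 4π²r³/T² = 1.32823×10^11 km³/s².
In km: r₁ = 1.21 × 1.496×10^8 = 1.81016×10^8 km; r₂ = 6.71 × 1.496×10^8 = 1.003816×10^9 km.
The Hohmann ellipse has a_t = (r₁ + r₂)/2 = 5.92416×10^8 km.
Transfer time t = π√(a_t³/μ) = 1.24295×10^8 s.
Target angular speed ω₂ = √(μ/r₂³) = 1.14592×10^-8 rad/s.
Angle swept by the target during transfer: ω₂·t = 1.4243 rad = 81.61°.
Arrival is 180° from departure on the ellipse, so φ = 180° − 81.61° = 98.4°.

φ = 98.4°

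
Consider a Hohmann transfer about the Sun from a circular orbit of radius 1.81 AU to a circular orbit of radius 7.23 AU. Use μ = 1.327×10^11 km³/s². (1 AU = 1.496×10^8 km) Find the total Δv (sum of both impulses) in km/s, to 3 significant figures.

In km: r₁ = 1.81 × 1.496×10^8 = 2.70776×10^8 km; r₂ = 7.23 × 1.496×10^8 = 1.081608×10^9 km.
Semi-major axis of the transfer orbit: a_t = (2.70776×10^8 + 1.081608×10^9)/2 = 6.76192×10^8 km.
At r₁ the circular-orbit speed is v₁ = √(μ/r₁) = 22.1376 km/s.
Transfer-orbit speed at r₁ (v² = μ(2/r − 1/a)): v_p = √[μ(2/r₁ − 1/a_t)] = 27.9982 km/s.
First burn Δv₁ = |v_p − v₁| = 5.861 km/s.
At r₂, v₂ = √(μ/r₂) = 11.076 km/s.
Transfer-orbit speed at r₂: v_a = √[μ(2/r₂ − 1/a_t)] = 7.0092 km/s.
Second burn Δv₂ = |v₂ − v_a| = 4.067 km/s.
Total Δv = Δv₁ + Δv₂ = 9.928 km/s.

Δv = 9.93 km/s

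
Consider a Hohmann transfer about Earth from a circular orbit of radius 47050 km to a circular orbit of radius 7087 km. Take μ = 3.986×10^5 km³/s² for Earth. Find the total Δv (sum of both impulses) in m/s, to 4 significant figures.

Transfer-ellipse semi-major axis a_t = (r₁ + r₂)/2 = (47050 + 7087)/2 = 27068.5 km.
At r₁ the circular-orbit speed is v₁ = √(μ/r₁) = 2.9106 km/s.
Transfer-orbit speed at r₁ (vis-viva): v_a = √[μ(2/r₁ − 1/a_t)] = 1.4893 km/s.
First burn Δv₁ = |v_a − v₁| = 1.421 km/s.
At r₂, v₂ = √(μ/r₂) = 7.4996 km/s.
Transfer-orbit speed at r₂: v_p = √[μ(2/r₂ − 1/a_t)] = 9.8875 km/s.
Second burn Δv₂ = |v₂ − v_p| = 2.388 km/s.
Total Δv = Δv₁ + Δv₂ = 3.809 km/s.

Δv = 3809 m/s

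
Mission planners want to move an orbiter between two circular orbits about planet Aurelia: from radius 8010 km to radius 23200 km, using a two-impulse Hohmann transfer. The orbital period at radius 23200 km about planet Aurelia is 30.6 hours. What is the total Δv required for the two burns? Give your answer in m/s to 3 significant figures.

Δv = 869 m/s

From Kepler's third law T² = 4π²r³/μ at r = 23200 km, T = 30.6 hours = 30.6 × 3600 s = 1.1016×10^5 s: μ = 4π²r³/T² = 40623.4 km³/s².
Transfer-ellipse semi-major axis a_t = (r₁ + r₂)/2 = (8010 + 23200)/2 = 15605 km.
Circular speed at r₁: v₁ = √(μ/r₁) = √(40623.4/8010) = 2.2520 km/s.
On the transfer ellipse at r₁, vis-viva equation gives v_p = √[μ(2/r₁ − 1/a_t)] = 2.7459 km/s.
First burn Δv₁ = |v_p − v₁| = 0.4939 km/s.
Circular speed at r₂: v₂ = √(μ/r₂) = 1.32326 km/s.
Transfer-orbit speed at r₂: v_a = √[μ(2/r₂ − 1/a_t)] = 0.948044 km/s.
Second burn Δv₂ = |v₂ − v_a| = 0.3752 km/s.
Δv = Δv₁ + Δv₂ = 0.4939 + 0.3752 = 0.8691 km/s.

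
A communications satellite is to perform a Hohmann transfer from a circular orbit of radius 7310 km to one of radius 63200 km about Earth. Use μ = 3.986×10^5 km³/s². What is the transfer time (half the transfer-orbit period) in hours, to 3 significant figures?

The Hohmann ellipse has a_t = (r₁ + r₂)/2 = 35255 km.
By Kepler's third law the transfer-orbit period is T = 2π√(a_t³/μ), so t = T/2 = 32940 s.
Converting: 32940 s ÷ 3600 s/hour = 9.15 hours.

t = 9.15 hours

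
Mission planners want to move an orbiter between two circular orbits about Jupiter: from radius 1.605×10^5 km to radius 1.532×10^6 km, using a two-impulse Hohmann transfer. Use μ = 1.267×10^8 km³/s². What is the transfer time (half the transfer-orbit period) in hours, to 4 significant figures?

t = 60.35 hours

Semi-major axis of the transfer orbit: a_t = (1.605×10^5 + 1.532×10^6)/2 = 8.4625×10^5 km.
Transfer time t = π√(a_t³/μ) = π√((8.4625×10^5)³ / 1.267×10^8) = 2.1727×10^5 s.
Converting: 2.1727×10^5 s ÷ 3600 s/hour = 60.35 hours.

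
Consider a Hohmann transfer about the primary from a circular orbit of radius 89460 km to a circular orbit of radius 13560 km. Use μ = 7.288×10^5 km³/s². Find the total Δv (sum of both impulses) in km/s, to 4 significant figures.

The Hohmann ellipse has a_t = (r₁ + r₂)/2 = 51510 km.
At r₁ the circular-orbit speed is v₁ = √(μ/r₁) = 2.854 km/s.
Transfer-orbit speed at r₁ (vis-viva equation): v_a = √[μ(2/r₁ − 1/a_t)] = 1.464 km/s.
First burn Δv₁ = |v_a − v₁| = 1.390 km/s.
At r₂, v₂ = √(μ/r₂) = 7.331 km/s.
Transfer-orbit speed at r₂: v_p = √[μ(2/r₂ − 1/a_t)] = 9.661 km/s.
Second burn Δv₂ = |v₂ − v_p| = 2.330 km/s.
Δv = Δv₁ + Δv₂ = 1.390 + 2.330 = 3.720 km/s.

Δv = 3.720 km/s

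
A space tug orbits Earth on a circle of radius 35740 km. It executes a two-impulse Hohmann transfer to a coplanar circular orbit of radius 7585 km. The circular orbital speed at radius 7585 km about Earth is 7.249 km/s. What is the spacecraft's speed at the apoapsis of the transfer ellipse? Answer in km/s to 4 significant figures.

v = 1.976 km/s

From the circular-orbit relation v² = μ/r at r = 7585 km: μ = v²r = (7.249)² × 7585 = 3.98577×10^5 km³/s².
The Hohmann ellipse has a_t = (r₁ + r₂)/2 = 21662.5 km.
The apoapsis of the transfer ellipse is at r = 35740 km.
Applying v² = μ(2/r − 1/a_t): v = 1.976 km/s.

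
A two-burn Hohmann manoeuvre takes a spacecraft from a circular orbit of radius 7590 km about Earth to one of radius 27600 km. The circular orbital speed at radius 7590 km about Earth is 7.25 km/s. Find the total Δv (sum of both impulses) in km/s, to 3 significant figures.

From the circular-orbit relation v² = μ/r at r = 7590 km: μ = v²r = (7.25)² × 7590 = 3.98949×10^5 km³/s².
Transfer-ellipse semi-major axis a_t = (r₁ + r₂)/2 = (7590 + 27600)/2 = 17595 km.
Circular speed at r₁: v₁ = √(μ/r₁) = √(3.98949×10^5/7590) = 7.250 km/s.
On the transfer ellipse at r₁, vis-viva equation gives v_p = √[μ(2/r₁ − 1/a_t)] = 9.080 km/s.
First burn Δv₁ = |v_p − v₁| = 1.830 km/s.
At r₂, v₂ = √(μ/r₂) = 3.802 km/s.
Transfer-orbit speed at r₂: v_a = √[μ(2/r₂ − 1/a_t)] = 2.497 km/s.
Second burn Δv₂ = |v₂ − v_a| = 1.305 km/s.
Δv = Δv₁ + Δv₂ = 1.830 + 1.305 = 3.135 km/s.

Δv = 3.14 km/s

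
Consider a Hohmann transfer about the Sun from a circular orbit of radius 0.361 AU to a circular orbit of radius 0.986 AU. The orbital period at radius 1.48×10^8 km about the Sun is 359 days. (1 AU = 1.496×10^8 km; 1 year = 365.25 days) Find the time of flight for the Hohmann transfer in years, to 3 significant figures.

t = 0.276 years

From Kepler's third law T² = 4π²r³/μ at r = 1.48×10^8 km, T = 359 days = 359 × 86400 s = 3.10176×10^7 s: μ = 4π²r³/T² = 1.33024×10^11 km³/s².
In km: r₁ = 0.361 × 1.496×10^8 = 5.40056×10^7 km; r₂ = 0.986 × 1.496×10^8 = 1.475056×10^8 km.
The Hohmann ellipse has a_t = (r₁ + r₂)/2 = 1.007556×10^8 km.
Transfer time t = π√(a_t³/μ) = π√((1.007556×10^8)³ / 1.33024×10^11) = 8.711×10^6 s.
Converting: 8.711×10^6 s ÷ 3.15576×10^7 s/year (365.25 × 86400) = 0.276 years.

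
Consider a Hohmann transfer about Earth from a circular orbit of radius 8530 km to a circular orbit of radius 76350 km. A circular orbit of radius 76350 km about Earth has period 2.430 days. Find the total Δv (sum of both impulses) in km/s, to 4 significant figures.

Δv = 3.593 km/s

From Kepler's third law T² = 4π²r³/μ at r = 76350 km, T = 2.430 days = 2.430 × 86400 s = 2.09952×10^5 s: μ = 4π²r³/T² = 3.98609×10^5 km³/s².
Semi-major axis of the transfer orbit: a_t = (8530 + 76350)/2 = 42440 km.
Circular speed at r₁: v₁ = √(μ/r₁) = √(3.98609×10^5/8530) = 6.8360 km/s.
Transfer-orbit speed at r₁ (vis-viva): v_p = √[μ(2/r₁ − 1/a_t)] = 9.1689 km/s.
First burn Δv₁ = |v_p − v₁| = 2.3329 km/s.
At r₂, v₂ = √(μ/r₂) = 2.2849 km/s.
Transfer-orbit speed at r₂: v_a = √[μ(2/r₂ − 1/a_t)] = 1.0244 km/s.
Second burn Δv₂ = |v₂ − v_a| = 1.2605 km/s.
Total Δv = Δv₁ + Δv₂ = 3.593 km/s.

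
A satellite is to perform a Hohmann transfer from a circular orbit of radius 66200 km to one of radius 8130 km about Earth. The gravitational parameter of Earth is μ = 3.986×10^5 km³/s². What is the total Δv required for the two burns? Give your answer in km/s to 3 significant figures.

Transfer-ellipse semi-major axis a_t = (r₁ + r₂)/2 = (66200 + 8130)/2 = 37165 km.
At r₁ the circular-orbit speed is v₁ = √(μ/r₁) = 2.454 km/s.
Transfer-orbit speed at r₁ (v² = μ(2/r − 1/a)): v_a = √[μ(2/r₁ − 1/a_t)] = 1.148 km/s.
First burn Δv₁ = |v_a − v₁| = 1.306 km/s.
Circular speed at r₂: v₂ = √(μ/r₂) = 7.002 km/s.
Transfer-orbit speed at r₂: v_p = √[μ(2/r₂ − 1/a_t)] = 9.345 km/s.
Second burn Δv₂ = |v₂ − v_p| = 2.343 km/s.
Total Δv = Δv₁ + Δv₂ = 3.649 km/s.

Δv = 3.65 km/s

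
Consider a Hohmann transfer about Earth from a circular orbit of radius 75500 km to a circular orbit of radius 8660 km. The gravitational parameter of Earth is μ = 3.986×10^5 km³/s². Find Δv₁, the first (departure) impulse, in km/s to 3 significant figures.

Δv₁ = 1.26 km/s

Transfer-ellipse semi-major axis a_t = (r₁ + r₂)/2 = (75500 + 8660)/2 = 42080 km.
Circular speed at r = 75500 km: v_c = √(μ/r) = 2.2977 km/s.
Vis-viva on the transfer ellipse at r = 75500 km gives v_t = √[μ(2/r − 1/a_t)] = 1.0424 km/s.
Δv₁ = |v_t − v_c| = |1.0424 − 2.2977| = 1.255 km/s.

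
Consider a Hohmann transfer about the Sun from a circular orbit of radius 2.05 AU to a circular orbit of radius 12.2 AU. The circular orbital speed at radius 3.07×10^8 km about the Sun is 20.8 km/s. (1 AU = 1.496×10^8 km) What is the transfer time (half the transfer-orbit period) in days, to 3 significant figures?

From the circular-orbit relation v² = μ/r at r = 3.07×10^8 km: μ = v²r = (20.8)² × 3.07×10^8 = 1.32820×10^11 km³/s².
In km: r₁ = 2.05 × 1.496×10^8 = 3.0668×10^8 km; r₂ = 12.2 × 1.496×10^8 = 1.82512×10^9 km.
Transfer-ellipse semi-major axis a_t = (r₁ + r₂)/2 = (3.0668×10^8 + 1.82512×10^9)/2 = 1.0659×10^9 km.
Half the transfer-orbit period gives t = π√(a_t³/μ) = 3.000×10^8 s.
Converting: 3.000×10^8 s ÷ 86400 s/day = 3470 days.

t = 3470 days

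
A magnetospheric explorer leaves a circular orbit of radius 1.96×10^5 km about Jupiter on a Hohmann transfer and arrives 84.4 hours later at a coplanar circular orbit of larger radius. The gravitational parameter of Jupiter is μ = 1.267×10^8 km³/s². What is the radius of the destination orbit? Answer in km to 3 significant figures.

r₂ = 1.92×10^6 km

Transfer time t = 84.4 hours = 3.0384×10^5 s, and t = π√(a_t³/μ).
So a_t = (μ t²/π²)^(1/3) = (1.267×10^8 × (3.0384×10^5)² / π²)^(1/3) = 1.0583×10^6 km.
Since a_t = (r₁ + r₂)/2, r₂ = 2a_t − r₁ = 2×1.0583×10^6 − 1.960×10^5 = 1.9206×10^6 km.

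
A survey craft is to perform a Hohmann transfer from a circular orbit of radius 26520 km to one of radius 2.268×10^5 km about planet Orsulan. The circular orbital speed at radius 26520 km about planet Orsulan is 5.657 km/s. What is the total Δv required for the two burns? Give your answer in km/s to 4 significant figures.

From the circular-orbit relation v² = μ/r at r = 26520 km: μ = v²r = (5.657)² × 26520 = 8.48684×10^5 km³/s².
Transfer-ellipse semi-major axis a_t = (r₁ + r₂)/2 = (26520 + 2.268×10^5)/2 = 1.2666×10^5 km.
Circular speed at r₁: v₁ = √(μ/r₁) = √(8.48684×10^5/26520) = 5.657 km/s.
Transfer-orbit speed at r₁ (vis-viva equation): v_p = √[μ(2/r₁ − 1/a_t)] = 7.570 km/s.
First burn Δv₁ = |v_p − v₁| = 1.913 km/s.
Circular speed at r₂: v₂ = √(μ/r₂) = 1.934 km/s.
Transfer-orbit speed at r₂: v_a = √[μ(2/r₂ − 1/a_t)] = 0.8852 km/s.
Second burn Δv₂ = |v₂ − v_a| = 1.049 km/s.
Δv = Δv₁ + Δv₂ = 1.913 + 1.049 = 2.962 km/s.

Δv = 2.962 km/s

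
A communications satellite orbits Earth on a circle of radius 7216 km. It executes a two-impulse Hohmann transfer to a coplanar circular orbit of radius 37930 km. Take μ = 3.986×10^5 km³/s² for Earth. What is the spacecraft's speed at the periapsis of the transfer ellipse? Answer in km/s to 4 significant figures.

The Hohmann ellipse has a_t = (r₁ + r₂)/2 = 22573 km.
At periapsis, r = 7216 km.
Applying v² = μ(2/r − 1/a_t): v = 9.634 km/s.

v = 9.634 km/s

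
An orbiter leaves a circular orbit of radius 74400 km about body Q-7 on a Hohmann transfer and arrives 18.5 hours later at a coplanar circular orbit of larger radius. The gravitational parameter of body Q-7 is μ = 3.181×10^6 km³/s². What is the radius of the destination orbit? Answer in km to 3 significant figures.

r₂ = 1.51×10^5 km

Transfer time t = 18.5 hours = 66600 s, and t = π√(a_t³/μ).
So a_t = (μ t²/π²)^(1/3) = (3.181×10^6 × (66600)² / π²)^(1/3) = 1.1265×10^5 km.
Since a_t = (r₁ + r₂)/2, r₂ = 2a_t − r₁ = 2×1.1265×10^5 − 74400 = 1.509×10^5 km.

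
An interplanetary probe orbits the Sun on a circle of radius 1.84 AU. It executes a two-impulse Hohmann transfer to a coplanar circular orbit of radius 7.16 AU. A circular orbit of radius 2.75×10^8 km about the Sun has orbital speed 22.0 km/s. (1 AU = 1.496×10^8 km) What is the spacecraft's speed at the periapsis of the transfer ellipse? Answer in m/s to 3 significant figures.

v = 27700 m/s

From the circular-orbit relation v² = μ/r at r = 2.75×10^8 km: μ = v²r = (22.0)² × 2.75×10^8 = 1.33100×10^11 km³/s².
In km: r₁ = 1.84 × 1.496×10^8 = 2.75264×10^8 km; r₂ = 7.16 × 1.496×10^8 = 1.071136×10^9 km.
Transfer-ellipse semi-major axis a_t = (r₁ + r₂)/2 = (2.75264×10^8 + 1.071136×10^9)/2 = 6.732×10^8 km.
At periapsis, r = 2.75264×10^8 km.
Vis-viva: v = √[μ(2/r − 1/a_t)] = √[1.33100×10^11 × (2/2.75264×10^8 − 1/6.732×10^8)] = 27.74 km/s.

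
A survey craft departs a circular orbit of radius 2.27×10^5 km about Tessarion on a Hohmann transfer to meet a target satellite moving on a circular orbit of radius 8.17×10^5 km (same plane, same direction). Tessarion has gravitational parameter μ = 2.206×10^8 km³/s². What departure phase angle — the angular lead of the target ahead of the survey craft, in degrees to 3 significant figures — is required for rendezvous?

φ = 88.1°

The Hohmann ellipse has a_t = (r₁ + r₂)/2 = 5.220×10^5 km.
The half-period of the transfer ellipse is t = π√(a_t³/μ) = 79772.4 s.
Target angular speed ω₂ = √(μ/r₂³) = 2.01127×10^-5 rad/s.
Angle swept by the target during transfer: ω₂·t = 1.6044 rad = 91.93°.
The survey craft traverses 180° on the transfer ellipse, so the target must lead by 180° − 91.93° = 88.1°.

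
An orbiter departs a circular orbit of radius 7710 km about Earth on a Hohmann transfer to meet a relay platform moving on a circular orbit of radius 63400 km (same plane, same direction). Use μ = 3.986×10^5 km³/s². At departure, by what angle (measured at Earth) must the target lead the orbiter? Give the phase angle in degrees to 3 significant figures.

Transfer-ellipse semi-major axis a_t = (r₁ + r₂)/2 = (7710 + 63400)/2 = 35555 km.
Transfer time t = π√(a_t³/μ) = 33360.5 s.
Target angular speed ω₂ = √(μ/r₂³) = 3.95489×10^-5 rad/s.
Angle swept by the target during transfer: ω₂·t = 1.31937 rad = 75.59°.
The orbiter traverses 180° on the transfer ellipse, so the target must lead by 180° − 75.59° = 104°.

φ = 104°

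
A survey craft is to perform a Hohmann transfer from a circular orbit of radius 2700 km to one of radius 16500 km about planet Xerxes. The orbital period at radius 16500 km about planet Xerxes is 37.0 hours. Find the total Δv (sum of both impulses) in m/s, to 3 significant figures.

From Kepler's third law T² = 4π²r³/μ at r = 16500 km, T = 37.0 hours = 37.0 × 3600 s = 1.332×10^5 s: μ = 4π²r³/T² = 9995.47 km³/s².
Semi-major axis of the transfer orbit: a_t = (2700 + 16500)/2 = 9600 km.
At r₁ the circular-orbit speed is v₁ = √(μ/r₁) = 1.9241 km/s.
Transfer-orbit speed at r₁ (vis-viva equation): v_p = √[μ(2/r₁ − 1/a_t)] = 2.5225 km/s.
First burn Δv₁ = |v_p − v₁| = 0.5984 km/s.
Circular speed at r₂: v₂ = √(μ/r₂) = 0.778323 km/s.
Transfer-orbit speed at r₂: v_a = √[μ(2/r₂ − 1/a_t)] = 0.412768 km/s.
Second burn Δv₂ = |v₂ − v_a| = 0.3656 km/s.
Total Δv = Δv₁ + Δv₂ = 0.9640 km/s.

Δv = 964 m/s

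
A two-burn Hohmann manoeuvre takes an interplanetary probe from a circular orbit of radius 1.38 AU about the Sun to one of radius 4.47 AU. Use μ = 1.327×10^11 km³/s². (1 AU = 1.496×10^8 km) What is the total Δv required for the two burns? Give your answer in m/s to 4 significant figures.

In km: r₁ = 1.38 × 1.496×10^8 = 2.06448×10^8 km; r₂ = 4.47 × 1.496×10^8 = 6.68712×10^8 km.
The Hohmann ellipse has a_t = (r₁ + r₂)/2 = 4.3758×10^8 km.
At r₁ the circular-orbit speed is v₁ = √(μ/r₁) = 25.353 km/s.
On the transfer ellipse at r₁, v² = μ(2/r − 1/a) gives v_p = √[μ(2/r₁ − 1/a_t)] = 31.342 km/s.
First burn Δv₁ = |v_p − v₁| = 5.989 km/s.
Circular speed at r₂: v₂ = √(μ/r₂) = 14.087 km/s.
Transfer-orbit speed at r₂: v_a = √[μ(2/r₂ − 1/a_t)] = 9.6759 km/s.
Second burn Δv₂ = |v₂ − v_a| = 4.411 km/s.
Δv = Δv₁ + Δv₂ = 5.989 + 4.411 = 10.40 km/s.

Δv = 10400 m/s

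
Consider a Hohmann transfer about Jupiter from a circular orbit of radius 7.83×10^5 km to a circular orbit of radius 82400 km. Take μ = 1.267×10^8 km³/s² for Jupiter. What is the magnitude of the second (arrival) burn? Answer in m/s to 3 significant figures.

Semi-major axis of the transfer orbit: a_t = (7.830×10^5 + 82400)/2 = 4.327×10^5 km.
Circular speed at r = 82400 km: v_c = √(μ/r) = 39.21 km/s.
Vis-viva on the transfer ellipse at r = 82400 km gives v_t = √[μ(2/r − 1/a_t)] = 52.75 km/s.
Δv₂ = |v_t − v_c| = |52.75 − 39.21| = 13.54 km/s.

Δv₂ = 13500 m/s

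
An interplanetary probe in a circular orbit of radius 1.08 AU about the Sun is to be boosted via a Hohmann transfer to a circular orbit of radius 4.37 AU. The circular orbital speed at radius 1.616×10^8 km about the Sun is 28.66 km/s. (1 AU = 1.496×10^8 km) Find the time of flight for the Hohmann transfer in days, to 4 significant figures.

t = 821.5 days

From the circular-orbit relation v² = μ/r at r = 1.616×10^8 km: μ = v²r = (28.66)² × 1.616×10^8 = 1.32738×10^11 km³/s².
In km: r₁ = 1.08 × 1.496×10^8 = 1.61568×10^8 km; r₂ = 4.37 × 1.496×10^8 = 6.53752×10^8 km.
Transfer-ellipse semi-major axis a_t = (r₁ + r₂)/2 = (1.61568×10^8 + 6.53752×10^8)/2 = 4.0766×10^8 km.
Transfer time t = π√(a_t³/μ) = π√((4.0766×10^8)³ / 1.32738×10^11) = 7.0974×10^7 s.
Converting: 7.0974×10^7 s ÷ 86400 s/day = 821.5 days.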